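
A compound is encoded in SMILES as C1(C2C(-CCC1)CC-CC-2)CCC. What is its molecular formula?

Heavy atoms from the SMILES: 13 C.
Implicit hydrogens by atom environment:
  9 × C: 2 H each → 18
  3 × C: 1 H each → 3
  1 × C: 3 H
  Total hydrogens = 24.
Molecular formula: C13H24

C13H24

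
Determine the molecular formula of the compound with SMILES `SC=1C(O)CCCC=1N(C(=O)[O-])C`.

C8H12NO3S-

Heavy atoms from the SMILES: 8 C, 1 N, 3 O, 1 S.
Implicit hydrogens by atom environment:
  3 × C: 2 H each → 6
  3 × C: no H
  1 × C: 3 H
  1 × C: 1 H
  1 × N: no H
  1 × O: 1 H
  1 × O: no H
  1 × O (charge -1): no H
  1 × S: 1 H
  Total hydrogens = 12.
Net charge -1.
Molecular formula: C8H12NO3S-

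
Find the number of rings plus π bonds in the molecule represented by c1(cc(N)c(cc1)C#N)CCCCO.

6

Molecular formula from the SMILES: C11H14N2O.
DoU = (2C + 2 + N − H − X)/2 = (2·11 + 2 + 2 − 14 − 0)/2 = 12/2 = 6.
(Structurally: 1 ring(s) + 5 π bond(s) = 6.)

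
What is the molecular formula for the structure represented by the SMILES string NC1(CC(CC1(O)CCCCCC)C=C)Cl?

Heavy atoms from the SMILES: 13 C, 1 Cl, 1 N, 1 O.
Implicit hydrogens by atom environment:
  8 × C: 2 H each → 16
  2 × C: 1 H each → 2
  2 × C: no H
  1 × C: 3 H
  1 × Cl: no H
  1 × N: 2 H
  1 × O: 1 H
  Total hydrogens = 24.
Molecular formula: C13H24ClNO

C13H24ClNO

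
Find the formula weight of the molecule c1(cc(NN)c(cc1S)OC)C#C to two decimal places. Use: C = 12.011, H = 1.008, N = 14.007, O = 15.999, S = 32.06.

194.25

Molecular formula: C9H10N2OS.
M = 9×12.011 + 10×1.008 + 2×14.007 + 1×15.999 + 1×32.06 = 194.25 g/mol.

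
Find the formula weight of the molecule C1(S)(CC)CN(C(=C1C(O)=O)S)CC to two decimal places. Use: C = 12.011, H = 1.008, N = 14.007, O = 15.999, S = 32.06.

Molecular formula: C9H15NO2S2.
M = 9×12.011 + 15×1.008 + 1×14.007 + 2×15.999 + 2×32.06 = 233.34 g/mol.

233.34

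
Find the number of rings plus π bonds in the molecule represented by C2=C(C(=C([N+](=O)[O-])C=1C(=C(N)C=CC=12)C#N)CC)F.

Molecular formula from the SMILES: C13H10FN3O2.
DoU = (2C + 2 + N − H − X)/2 = (2·13 + 2 + 3 − 10 − 1)/2 = 20/2 = 10.
(Structurally: 2 ring(s) + 8 π bond(s) = 10.)

10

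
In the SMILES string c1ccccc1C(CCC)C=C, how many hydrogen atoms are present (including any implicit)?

16

Hydrogens are implicit in SMILES; fill each atom to its normal valence:
  5 × C (aromatic): 1 H each → 5
  3 × C: 2 H each → 6
  2 × C: 1 H each → 2
  1 × C: 3 H
  1 × C (aromatic): no H
  Total hydrogens = 16.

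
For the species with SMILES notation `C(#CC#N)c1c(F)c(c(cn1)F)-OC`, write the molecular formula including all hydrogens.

Heavy atoms from the SMILES: 9 C, 2 F, 2 N, 1 O.
Implicit hydrogens by atom environment:
  4 × C (aromatic): no H
  3 × C: no H
  2 × F: no H
  1 × C: 3 H
  1 × C (aromatic): 1 H
  1 × N (aromatic): no H
  1 × N: no H
  1 × O: no H
  Total hydrogens = 4.
Molecular formula: C9H4F2N2O

C9H4F2N2O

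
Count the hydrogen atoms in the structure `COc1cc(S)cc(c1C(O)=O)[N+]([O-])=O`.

7

Hydrogens are implicit in SMILES; fill each atom to its normal valence:
  4 × C (aromatic): no H
  3 × O: no H
  2 × C (aromatic): 1 H each → 2
  1 × C: 3 H
  1 × C: no H
  1 × N (charge +1): no H
  1 × O: 1 H
  1 × O (charge -1): no H
  1 × S: 1 H
  Total hydrogens = 7.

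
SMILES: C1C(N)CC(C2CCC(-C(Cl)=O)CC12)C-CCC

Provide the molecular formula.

C15H26ClNO

Heavy atoms from the SMILES: 15 C, 1 Cl, 1 N, 1 O.
Implicit hydrogens by atom environment:
  8 × C: 2 H each → 16
  5 × C: 1 H each → 5
  1 × C: 3 H
  1 × C: no H
  1 × Cl: no H
  1 × N: 2 H
  1 × O: no H
  Total hydrogens = 26.
Molecular formula: C15H26ClNO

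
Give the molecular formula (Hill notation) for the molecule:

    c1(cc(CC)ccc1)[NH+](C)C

C10H16N+

Heavy atoms from the SMILES: 10 C, 1 N.
Implicit hydrogens by atom environment:
  4 × C (aromatic): 1 H each → 4
  3 × C: 3 H each → 9
  2 × C (aromatic): no H
  1 × C: 2 H
  1 × N (charge +1): 1 H
  Total hydrogens = 16.
Net charge +1.
Molecular formula: C10H16N+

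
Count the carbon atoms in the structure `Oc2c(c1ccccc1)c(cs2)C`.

11

The symbol for carbon appears 11 times in the SMILES. Lowercase c denotes aromatic carbon and counts toward C.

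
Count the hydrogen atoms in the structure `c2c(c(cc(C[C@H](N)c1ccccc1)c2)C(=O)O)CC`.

19

Hydrogens are implicit in SMILES; fill each atom to its normal valence:
  8 × C (aromatic): 1 H each → 8
  4 × C (aromatic): no H
  2 × C: 2 H each → 4
  1 × C: 3 H
  1 × C: 1 H
  1 × C: no H
  1 × N: 2 H
  1 × O: 1 H
  1 × O: no H
  Total hydrogens = 19.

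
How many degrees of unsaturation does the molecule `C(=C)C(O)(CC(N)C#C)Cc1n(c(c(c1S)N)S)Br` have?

6

Molecular formula from the SMILES: C12H16BrN3OS2.
DoU = (2C + 2 + N − H − X)/2 = (2·12 + 2 + 3 − 16 − 1)/2 = 12/2 = 6.
(Structurally: 1 ring(s) + 5 π bond(s) = 6.)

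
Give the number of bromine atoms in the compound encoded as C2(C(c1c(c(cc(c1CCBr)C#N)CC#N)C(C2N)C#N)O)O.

1

The symbol for bromine appears 1 time in the SMILES.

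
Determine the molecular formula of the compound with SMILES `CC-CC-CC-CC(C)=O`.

Heavy atoms from the SMILES: 9 C, 1 O.
Implicit hydrogens by atom environment:
  6 × C: 2 H each → 12
  2 × C: 3 H each → 6
  1 × C: no H
  1 × O: no H
  Total hydrogens = 18.
Molecular formula: C9H18O

C9H18O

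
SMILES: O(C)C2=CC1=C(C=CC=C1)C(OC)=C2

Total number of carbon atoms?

The symbol for carbon appears 12 times in the SMILES.

12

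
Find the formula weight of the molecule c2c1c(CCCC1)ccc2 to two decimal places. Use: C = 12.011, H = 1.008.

132.21

Molecular formula: C10H12.
M = 10×12.011 + 12×1.008 = 132.21 g/mol.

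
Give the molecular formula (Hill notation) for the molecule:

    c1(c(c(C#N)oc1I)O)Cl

Heavy atoms from the SMILES: 5 C, 1 Cl, 1 I, 1 N, 2 O.
Implicit hydrogens by atom environment:
  4 × C (aromatic): no H
  1 × C: no H
  1 × Cl: no H
  1 × I: no H
  1 × N: no H
  1 × O: 1 H
  1 × O (aromatic): no H
  Total hydrogens = 1.
Molecular formula: C5HClINO2

C5HClINO2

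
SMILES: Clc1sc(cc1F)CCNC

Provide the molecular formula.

C7H9ClFNS

Heavy atoms from the SMILES: 7 C, 1 Cl, 1 F, 1 N, 1 S.
Implicit hydrogens by atom environment:
  3 × C (aromatic): no H
  2 × C: 2 H each → 4
  1 × C: 3 H
  1 × C (aromatic): 1 H
  1 × Cl: no H
  1 × F: no H
  1 × N: 1 H
  1 × S (aromatic): no H
  Total hydrogens = 9.
Molecular formula: C7H9ClFNS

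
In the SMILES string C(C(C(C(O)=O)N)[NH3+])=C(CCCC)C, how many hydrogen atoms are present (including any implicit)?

Hydrogens are implicit in SMILES; fill each atom to its normal valence:
  3 × C: 2 H each → 6
  3 × C: 1 H each → 3
  2 × C: 3 H each → 6
  2 × C: no H
  1 × N (charge +1): 3 H
  1 × N: 2 H
  1 × O: 1 H
  1 × O: no H
  Total hydrogens = 21.

21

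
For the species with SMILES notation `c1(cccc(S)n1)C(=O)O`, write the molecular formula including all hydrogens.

C6H5NO2S

Heavy atoms from the SMILES: 6 C, 1 N, 2 O, 1 S.
Implicit hydrogens by atom environment:
  3 × C (aromatic): 1 H each → 3
  2 × C (aromatic): no H
  1 × C: no H
  1 × N (aromatic): no H
  1 × O: 1 H
  1 × O: no H
  1 × S: 1 H
  Total hydrogens = 5.
Molecular formula: C6H5NO2S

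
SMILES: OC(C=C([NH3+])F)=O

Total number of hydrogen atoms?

Hydrogens are implicit in SMILES; fill each atom to its normal valence:
  2 × C: no H
  1 × C: 1 H
  1 × F: no H
  1 × N (charge +1): 3 H
  1 × O: 1 H
  1 × O: no H
  Total hydrogens = 5.

5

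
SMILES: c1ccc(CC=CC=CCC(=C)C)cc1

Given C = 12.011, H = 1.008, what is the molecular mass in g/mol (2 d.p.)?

198.31

Molecular formula: C15H18.
M = 15×12.011 + 18×1.008 = 198.31 g/mol.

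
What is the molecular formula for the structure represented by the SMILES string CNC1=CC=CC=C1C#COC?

Heavy atoms from the SMILES: 10 C, 1 N, 1 O.
Implicit hydrogens by atom environment:
  4 × C (aromatic): 1 H each → 4
  2 × C: 3 H each → 6
  2 × C (aromatic): no H
  2 × C: no H
  1 × N: 1 H
  1 × O: no H
  Total hydrogens = 11.
Molecular formula: C10H11NO

C10H11NO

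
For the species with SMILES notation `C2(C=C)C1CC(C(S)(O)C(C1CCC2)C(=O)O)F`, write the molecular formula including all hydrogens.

Heavy atoms from the SMILES: 13 C, 1 F, 3 O, 1 S.
Implicit hydrogens by atom environment:
  6 × C: 1 H each → 6
  5 × C: 2 H each → 10
  2 × C: no H
  2 × O: 1 H each → 2
  1 × F: no H
  1 × O: no H
  1 × S: 1 H
  Total hydrogens = 19.
Molecular formula: C13H19FO3S

C13H19FO3S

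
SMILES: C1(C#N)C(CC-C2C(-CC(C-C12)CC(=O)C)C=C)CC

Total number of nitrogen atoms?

1

The symbol for nitrogen appears 1 time in the SMILES.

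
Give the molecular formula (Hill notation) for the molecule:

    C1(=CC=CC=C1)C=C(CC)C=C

C12H14

Heavy atoms from the SMILES: 12 C.
Implicit hydrogens by atom environment:
  5 × C (aromatic): 1 H each → 5
  2 × C: 2 H each → 4
  2 × C: 1 H each → 2
  1 × C: 3 H
  1 × C: no H
  1 × C (aromatic): no H
  Total hydrogens = 14.
Molecular formula: C12H14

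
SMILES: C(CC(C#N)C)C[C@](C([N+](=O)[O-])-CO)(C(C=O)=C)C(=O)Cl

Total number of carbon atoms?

13

The symbol for carbon appears 13 times in the SMILES. (Cl is a single chlorine, not C + l.)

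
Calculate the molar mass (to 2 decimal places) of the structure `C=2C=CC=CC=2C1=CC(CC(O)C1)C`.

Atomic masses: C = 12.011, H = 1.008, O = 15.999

Molecular formula: C13H16O.
M = 13×12.011 + 16×1.008 + 1×15.999 = 188.27 g/mol.

188.27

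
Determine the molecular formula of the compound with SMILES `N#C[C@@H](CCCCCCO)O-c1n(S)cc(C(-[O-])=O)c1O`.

Heavy atoms from the SMILES: 13 C, 2 N, 5 O, 1 S.
Implicit hydrogens by atom environment:
  6 × C: 2 H each → 12
  3 × C (aromatic): no H
  2 × C: no H
  2 × O: 1 H each → 2
  2 × O: no H
  1 × C (aromatic): 1 H
  1 × C: 1 H
  1 × N (aromatic): no H
  1 × N: no H
  1 × O (charge -1): no H
  1 × S: 1 H
  Total hydrogens = 17.
Net charge -1.
Molecular formula: C13H17N2O5S-

C13H17N2O5S-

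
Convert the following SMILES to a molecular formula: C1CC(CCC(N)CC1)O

Heavy atoms from the SMILES: 8 C, 1 N, 1 O.
Implicit hydrogens by atom environment:
  6 × C: 2 H each → 12
  2 × C: 1 H each → 2
  1 × N: 2 H
  1 × O: 1 H
  Total hydrogens = 17.
Molecular formula: C8H17NO

C8H17NO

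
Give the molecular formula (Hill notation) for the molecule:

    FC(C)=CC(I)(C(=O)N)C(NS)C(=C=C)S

Heavy atoms from the SMILES: 9 C, 1 F, 1 I, 2 N, 1 O, 2 S.
Implicit hydrogens by atom environment:
  5 × C: no H
  2 × C: 1 H each → 2
  2 × S: 1 H each → 2
  1 × C: 3 H
  1 × C: 2 H
  1 × F: no H
  1 × I: no H
  1 × N: 2 H
  1 × N: 1 H
  1 × O: no H
  Total hydrogens = 12.
Molecular formula: C9H12FIN2OS2

C9H12FIN2OS2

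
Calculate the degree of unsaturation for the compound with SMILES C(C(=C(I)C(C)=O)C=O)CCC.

Molecular formula from the SMILES: C9H13IO2.
DoU = (2C + 2 + N − H − X)/2 = (2·9 + 2 + 0 − 13 − 1)/2 = 6/2 = 3.
(Structurally: 0 ring(s) + 3 π bond(s) = 3.)

3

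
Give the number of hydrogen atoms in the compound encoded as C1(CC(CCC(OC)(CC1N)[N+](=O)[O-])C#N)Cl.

16

Hydrogens are implicit in SMILES; fill each atom to its normal valence:
  4 × C: 2 H each → 8
  3 × C: 1 H each → 3
  2 × C: no H
  2 × O: no H
  1 × C: 3 H
  1 × Cl: no H
  1 × N: 2 H
  1 × N: no H
  1 × N (charge +1): no H
  1 × O (charge -1): no H
  Total hydrogens = 16.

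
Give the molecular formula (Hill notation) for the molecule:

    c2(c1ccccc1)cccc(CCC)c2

C15H16

Heavy atoms from the SMILES: 15 C.
Implicit hydrogens by atom environment:
  9 × C (aromatic): 1 H each → 9
  3 × C (aromatic): no H
  2 × C: 2 H each → 4
  1 × C: 3 H
  Total hydrogens = 16.
Molecular formula: C15H16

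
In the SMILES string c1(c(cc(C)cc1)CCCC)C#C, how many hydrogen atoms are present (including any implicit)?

16

Hydrogens are implicit in SMILES; fill each atom to its normal valence:
  3 × C: 2 H each → 6
  3 × C (aromatic): 1 H each → 3
  3 × C (aromatic): no H
  2 × C: 3 H each → 6
  1 × C: 1 H
  1 × C: no H
  Total hydrogens = 16.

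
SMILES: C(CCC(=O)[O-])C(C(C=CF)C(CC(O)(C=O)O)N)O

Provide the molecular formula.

Heavy atoms from the SMILES: 12 C, 1 F, 1 N, 6 O.
Implicit hydrogens by atom environment:
  6 × C: 1 H each → 6
  4 × C: 2 H each → 8
  3 × O: 1 H each → 3
  2 × C: no H
  2 × O: no H
  1 × F: no H
  1 × N: 2 H
  1 × O (charge -1): no H
  Total hydrogens = 19.
Net charge -1.
Molecular formula: C12H19FNO6-

C12H19FNO6-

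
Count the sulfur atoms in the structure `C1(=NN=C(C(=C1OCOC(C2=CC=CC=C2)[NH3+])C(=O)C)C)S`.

The symbol for sulfur appears 1 time in the SMILES.

1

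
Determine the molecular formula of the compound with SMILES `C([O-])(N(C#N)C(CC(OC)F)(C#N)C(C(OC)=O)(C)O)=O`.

Heavy atoms from the SMILES: 11 C, 1 F, 3 N, 6 O.
Implicit hydrogens by atom environment:
  6 × C: no H
  4 × O: no H
  3 × C: 3 H each → 9
  3 × N: no H
  1 × C: 2 H
  1 × C: 1 H
  1 × F: no H
  1 × O: 1 H
  1 × O (charge -1): no H
  Total hydrogens = 13.
Net charge -1.
Molecular formula: C11H13FN3O6-

C11H13FN3O6-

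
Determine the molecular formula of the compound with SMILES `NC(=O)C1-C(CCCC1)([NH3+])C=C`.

C9H17N2O+

Heavy atoms from the SMILES: 9 C, 2 N, 1 O.
Implicit hydrogens by atom environment:
  5 × C: 2 H each → 10
  2 × C: 1 H each → 2
  2 × C: no H
  1 × N (charge +1): 3 H
  1 × N: 2 H
  1 × O: no H
  Total hydrogens = 17.
Net charge +1.
Molecular formula: C9H17N2O+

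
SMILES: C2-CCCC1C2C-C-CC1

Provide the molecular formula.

Heavy atoms from the SMILES: 10 C.
Implicit hydrogens by atom environment:
  8 × C: 2 H each → 16
  2 × C: 1 H each → 2
  Total hydrogens = 18.
Molecular formula: C10H18

C10H18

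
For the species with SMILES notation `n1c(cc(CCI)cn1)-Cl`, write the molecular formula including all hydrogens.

Heavy atoms from the SMILES: 6 C, 1 Cl, 1 I, 2 N.
Implicit hydrogens by atom environment:
  2 × C: 2 H each → 4
  2 × C (aromatic): 1 H each → 2
  2 × C (aromatic): no H
  2 × N (aromatic): no H
  1 × Cl: no H
  1 × I: no H
  Total hydrogens = 6.
Molecular formula: C6H6ClIN2

C6H6ClIN2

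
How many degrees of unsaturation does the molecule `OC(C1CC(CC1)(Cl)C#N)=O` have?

Molecular formula from the SMILES: C7H8ClNO2.
DoU = (2C + 2 + N − H − X)/2 = (2·7 + 2 + 1 − 8 − 1)/2 = 8/2 = 4.
(Structurally: 1 ring(s) + 3 π bond(s) = 4.)

4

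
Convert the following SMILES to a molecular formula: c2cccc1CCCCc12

C10H12

Heavy atoms from the SMILES: 10 C.
Implicit hydrogens by atom environment:
  4 × C: 2 H each → 8
  4 × C (aromatic): 1 H each → 4
  2 × C (aromatic): no H
  Total hydrogens = 12.
Molecular formula: C10H12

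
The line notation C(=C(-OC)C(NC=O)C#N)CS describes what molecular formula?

Heavy atoms from the SMILES: 7 C, 2 N, 2 O, 1 S.
Implicit hydrogens by atom environment:
  3 × C: 1 H each → 3
  2 × C: no H
  2 × O: no H
  1 × C: 3 H
  1 × C: 2 H
  1 × N: 1 H
  1 × N: no H
  1 × S: 1 H
  Total hydrogens = 10.
Molecular formula: C7H10N2O2S

C7H10N2O2S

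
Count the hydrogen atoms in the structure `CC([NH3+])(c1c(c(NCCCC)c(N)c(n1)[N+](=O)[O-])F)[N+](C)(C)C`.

Hydrogens are implicit in SMILES; fill each atom to its normal valence:
  5 × C: 3 H each → 15
  5 × C (aromatic): no H
  3 × C: 2 H each → 6
  2 × N (charge +1): no H
  1 × C: no H
  1 × F: no H
  1 × N (charge +1): 3 H
  1 × N: 2 H
  1 × N: 1 H
  1 × N (aromatic): no H
  1 × O: no H
  1 × O (charge -1): no H
  Total hydrogens = 27.

27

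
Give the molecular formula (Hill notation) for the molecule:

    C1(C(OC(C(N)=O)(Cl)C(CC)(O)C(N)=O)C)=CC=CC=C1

Heavy atoms from the SMILES: 14 C, 1 Cl, 2 N, 4 O.
Implicit hydrogens by atom environment:
  5 × C (aromatic): 1 H each → 5
  4 × C: no H
  3 × O: no H
  2 × C: 3 H each → 6
  2 × N: 2 H each → 4
  1 × C: 2 H
  1 × C: 1 H
  1 × C (aromatic): no H
  1 × Cl: no H
  1 × O: 1 H
  Total hydrogens = 19.
Molecular formula: C14H19ClN2O4

C14H19ClN2O4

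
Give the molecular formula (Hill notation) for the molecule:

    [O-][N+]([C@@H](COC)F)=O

C3H6FNO3

Heavy atoms from the SMILES: 3 C, 1 F, 1 N, 3 O.
Implicit hydrogens by atom environment:
  2 × O: no H
  1 × C: 3 H
  1 × C: 2 H
  1 × C: 1 H
  1 × F: no H
  1 × N (charge +1): no H
  1 × O (charge -1): no H
  Total hydrogens = 6.
Molecular formula: C3H6FNO3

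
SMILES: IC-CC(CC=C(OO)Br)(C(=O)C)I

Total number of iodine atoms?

2

The symbol for iodine appears 2 times in the SMILES.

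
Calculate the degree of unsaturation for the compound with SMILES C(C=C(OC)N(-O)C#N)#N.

5

Molecular formula from the SMILES: C5H5N3O2.
DoU = (2C + 2 + N − H − X)/2 = (2·5 + 2 + 3 − 5 − 0)/2 = 10/2 = 5.
(Structurally: 0 ring(s) + 5 π bond(s) = 5.)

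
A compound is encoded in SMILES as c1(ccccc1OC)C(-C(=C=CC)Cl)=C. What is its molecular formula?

Heavy atoms from the SMILES: 13 C, 1 Cl, 1 O.
Implicit hydrogens by atom environment:
  4 × C (aromatic): 1 H each → 4
  3 × C: no H
  2 × C: 3 H each → 6
  2 × C (aromatic): no H
  1 × C: 2 H
  1 × C: 1 H
  1 × Cl: no H
  1 × O: no H
  Total hydrogens = 13.
Molecular formula: C13H13ClO

C13H13ClO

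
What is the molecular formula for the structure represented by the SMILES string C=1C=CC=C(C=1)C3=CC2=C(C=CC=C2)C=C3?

C16H12

Heavy atoms from the SMILES: 16 C.
Implicit hydrogens by atom environment:
  12 × C (aromatic): 1 H each → 12
  4 × C (aromatic): no H
  Total hydrogens = 12.
Molecular formula: C16H12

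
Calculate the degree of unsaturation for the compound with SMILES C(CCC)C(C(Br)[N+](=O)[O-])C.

1

Molecular formula from the SMILES: C7H14BrNO2.
DoU = (2C + 2 + N − H − X)/2 = (2·7 + 2 + 1 − 14 − 1)/2 = 2/2 = 1.
(Structurally: 0 ring(s) + 1 π bond(s) = 1.)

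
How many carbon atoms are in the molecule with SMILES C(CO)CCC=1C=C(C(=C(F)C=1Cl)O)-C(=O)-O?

The symbol for carbon appears 11 times in the SMILES. (Cl is a single chlorine, not C + l.)

11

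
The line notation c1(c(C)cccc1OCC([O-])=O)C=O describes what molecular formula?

C10H9O4-

Heavy atoms from the SMILES: 10 C, 4 O.
Implicit hydrogens by atom environment:
  3 × C (aromatic): 1 H each → 3
  3 × C (aromatic): no H
  3 × O: no H
  1 × C: 3 H
  1 × C: 2 H
  1 × C: 1 H
  1 × C: no H
  1 × O (charge -1): no H
  Total hydrogens = 9.
Net charge -1.
Molecular formula: C10H9O4-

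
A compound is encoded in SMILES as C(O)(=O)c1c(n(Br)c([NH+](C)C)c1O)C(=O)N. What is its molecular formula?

C8H11BrN3O4+

Heavy atoms from the SMILES: 1 Br, 8 C, 3 N, 4 O.
Implicit hydrogens by atom environment:
  4 × C (aromatic): no H
  2 × C: 3 H each → 6
  2 × C: no H
  2 × O: 1 H each → 2
  2 × O: no H
  1 × Br: no H
  1 × N: 2 H
  1 × N (charge +1): 1 H
  1 × N (aromatic): no H
  Total hydrogens = 11.
Net charge +1.
Molecular formula: C8H11BrN3O4+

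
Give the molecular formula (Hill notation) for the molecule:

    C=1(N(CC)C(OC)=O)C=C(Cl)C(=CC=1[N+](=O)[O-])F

C10H10ClFN2O4

Heavy atoms from the SMILES: 10 C, 1 Cl, 1 F, 2 N, 4 O.
Implicit hydrogens by atom environment:
  4 × C (aromatic): no H
  3 × O: no H
  2 × C: 3 H each → 6
  2 × C (aromatic): 1 H each → 2
  1 × C: 2 H
  1 × C: no H
  1 × Cl: no H
  1 × F: no H
  1 × N (charge +1): no H
  1 × N: no H
  1 × O (charge -1): no H
  Total hydrogens = 10.
Molecular formula: C10H10ClFN2O4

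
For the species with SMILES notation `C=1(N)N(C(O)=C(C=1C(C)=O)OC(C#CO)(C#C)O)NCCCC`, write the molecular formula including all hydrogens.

Heavy atoms from the SMILES: 15 C, 3 N, 5 O.
Implicit hydrogens by atom environment:
  5 × C: no H
  4 × C (aromatic): no H
  3 × C: 2 H each → 6
  3 × O: 1 H each → 3
  2 × C: 3 H each → 6
  2 × O: no H
  1 × C: 1 H
  1 × N: 2 H
  1 × N: 1 H
  1 × N (aromatic): no H
  Total hydrogens = 19.
Molecular formula: C15H19N3O5

C15H19N3O5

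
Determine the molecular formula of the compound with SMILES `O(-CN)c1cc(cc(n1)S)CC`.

Heavy atoms from the SMILES: 8 C, 2 N, 1 O, 1 S.
Implicit hydrogens by atom environment:
  3 × C (aromatic): no H
  2 × C: 2 H each → 4
  2 × C (aromatic): 1 H each → 2
  1 × C: 3 H
  1 × N: 2 H
  1 × N (aromatic): no H
  1 × O: no H
  1 × S: 1 H
  Total hydrogens = 12.
Molecular formula: C8H12N2OS

C8H12N2OS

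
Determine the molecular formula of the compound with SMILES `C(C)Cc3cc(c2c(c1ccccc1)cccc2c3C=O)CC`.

C22H22O

Heavy atoms from the SMILES: 22 C, 1 O.
Implicit hydrogens by atom environment:
  9 × C (aromatic): 1 H each → 9
  7 × C (aromatic): no H
  3 × C: 2 H each → 6
  2 × C: 3 H each → 6
  1 × C: 1 H
  1 × O: no H
  Total hydrogens = 22.
Molecular formula: C22H22O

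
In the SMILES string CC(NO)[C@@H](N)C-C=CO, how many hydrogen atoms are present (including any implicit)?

Hydrogens are implicit in SMILES; fill each atom to its normal valence:
  4 × C: 1 H each → 4
  2 × O: 1 H each → 2
  1 × C: 3 H
  1 × C: 2 H
  1 × N: 2 H
  1 × N: 1 H
  Total hydrogens = 14.

14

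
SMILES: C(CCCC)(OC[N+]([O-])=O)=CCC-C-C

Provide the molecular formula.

C11H21NO3

Heavy atoms from the SMILES: 11 C, 1 N, 3 O.
Implicit hydrogens by atom environment:
  7 × C: 2 H each → 14
  2 × C: 3 H each → 6
  2 × O: no H
  1 × C: 1 H
  1 × C: no H
  1 × N (charge +1): no H
  1 × O (charge -1): no H
  Total hydrogens = 21.
Molecular formula: C11H21NO3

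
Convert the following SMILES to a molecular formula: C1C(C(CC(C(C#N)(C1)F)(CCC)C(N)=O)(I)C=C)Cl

C14H19ClFIN2O

Heavy atoms from the SMILES: 14 C, 1 Cl, 1 F, 1 I, 2 N, 1 O.
Implicit hydrogens by atom environment:
  6 × C: 2 H each → 12
  5 × C: no H
  2 × C: 1 H each → 2
  1 × C: 3 H
  1 × Cl: no H
  1 × F: no H
  1 × I: no H
  1 × N: 2 H
  1 × N: no H
  1 × O: no H
  Total hydrogens = 19.
Molecular formula: C14H19ClFIN2O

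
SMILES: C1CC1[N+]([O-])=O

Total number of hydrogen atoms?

5

Hydrogens are implicit in SMILES; fill each atom to its normal valence:
  2 × C: 2 H each → 4
  1 × C: 1 H
  1 × N (charge +1): no H
  1 × O: no H
  1 × O (charge -1): no H
  Total hydrogens = 5.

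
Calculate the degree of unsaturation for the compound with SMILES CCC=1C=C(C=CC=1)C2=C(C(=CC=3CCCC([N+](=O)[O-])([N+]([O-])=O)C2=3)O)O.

11

Molecular formula from the SMILES: C18H18N2O6.
DoU = (2C + 2 + N − H − X)/2 = (2·18 + 2 + 2 − 18 − 0)/2 = 22/2 = 11.
(Structurally: 3 ring(s) + 8 π bond(s) = 11.)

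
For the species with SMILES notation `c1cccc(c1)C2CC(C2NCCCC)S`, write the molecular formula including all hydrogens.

Heavy atoms from the SMILES: 14 C, 1 N, 1 S.
Implicit hydrogens by atom environment:
  5 × C (aromatic): 1 H each → 5
  4 × C: 2 H each → 8
  3 × C: 1 H each → 3
  1 × C: 3 H
  1 × C (aromatic): no H
  1 × N: 1 H
  1 × S: 1 H
  Total hydrogens = 21.
Molecular formula: C14H21NS

C14H21NS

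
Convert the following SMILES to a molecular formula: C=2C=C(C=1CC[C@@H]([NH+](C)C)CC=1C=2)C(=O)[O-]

Heavy atoms from the SMILES: 13 C, 1 N, 2 O.
Implicit hydrogens by atom environment:
  3 × C: 2 H each → 6
  3 × C (aromatic): 1 H each → 3
  3 × C (aromatic): no H
  2 × C: 3 H each → 6
  1 × C: 1 H
  1 × C: no H
  1 × N (charge +1): 1 H
  1 × O: no H
  1 × O (charge -1): no H
  Total hydrogens = 17.
Molecular formula: C13H17NO2

C13H17NO2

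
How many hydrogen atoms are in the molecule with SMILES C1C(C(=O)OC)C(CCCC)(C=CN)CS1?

Hydrogens are implicit in SMILES; fill each atom to its normal valence:
  5 × C: 2 H each → 10
  3 × C: 1 H each → 3
  2 × C: 3 H each → 6
  2 × C: no H
  2 × O: no H
  1 × N: 2 H
  1 × S: no H
  Total hydrogens = 21.

21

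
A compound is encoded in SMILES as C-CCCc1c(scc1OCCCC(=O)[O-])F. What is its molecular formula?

Heavy atoms from the SMILES: 12 C, 1 F, 3 O, 1 S.
Implicit hydrogens by atom environment:
  6 × C: 2 H each → 12
  3 × C (aromatic): no H
  2 × O: no H
  1 × C: 3 H
  1 × C (aromatic): 1 H
  1 × C: no H
  1 × F: no H
  1 × O (charge -1): no H
  1 × S (aromatic): no H
  Total hydrogens = 16.
Net charge -1.
Molecular formula: C12H16FO3S-

C12H16FO3S-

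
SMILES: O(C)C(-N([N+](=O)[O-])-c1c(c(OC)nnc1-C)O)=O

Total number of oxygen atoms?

The symbol for oxygen appears 6 times in the SMILES.

6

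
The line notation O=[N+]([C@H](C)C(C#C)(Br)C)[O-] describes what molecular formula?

C6H8BrNO2

Heavy atoms from the SMILES: 1 Br, 6 C, 1 N, 2 O.
Implicit hydrogens by atom environment:
  2 × C: 3 H each → 6
  2 × C: 1 H each → 2
  2 × C: no H
  1 × Br: no H
  1 × N (charge +1): no H
  1 × O: no H
  1 × O (charge -1): no H
  Total hydrogens = 8.
Molecular formula: C6H8BrNO2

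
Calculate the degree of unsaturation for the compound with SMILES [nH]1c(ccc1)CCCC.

3

Molecular formula from the SMILES: C8H13N.
DoU = (2C + 2 + N − H − X)/2 = (2·8 + 2 + 1 − 13 − 0)/2 = 6/2 = 3.
(Structurally: 1 ring(s) + 2 π bond(s) = 3.)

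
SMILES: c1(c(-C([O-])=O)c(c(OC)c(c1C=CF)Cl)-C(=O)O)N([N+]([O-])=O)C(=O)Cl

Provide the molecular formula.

Heavy atoms from the SMILES: 12 C, 2 Cl, 1 F, 2 N, 8 O.
Implicit hydrogens by atom environment:
  6 × C (aromatic): no H
  5 × O: no H
  3 × C: no H
  2 × C: 1 H each → 2
  2 × Cl: no H
  2 × O (charge -1): no H
  1 × C: 3 H
  1 × F: no H
  1 × N: no H
  1 × N (charge +1): no H
  1 × O: 1 H
  Total hydrogens = 6.
Net charge -1.
Molecular formula: C12H6Cl2FN2O8-

C12H6Cl2FN2O8-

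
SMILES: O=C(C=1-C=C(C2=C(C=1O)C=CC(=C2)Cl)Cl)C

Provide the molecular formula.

C12H8Cl2O2

Heavy atoms from the SMILES: 12 C, 2 Cl, 2 O.
Implicit hydrogens by atom environment:
  6 × C (aromatic): no H
  4 × C (aromatic): 1 H each → 4
  2 × Cl: no H
  1 × C: 3 H
  1 × C: no H
  1 × O: 1 H
  1 × O: no H
  Total hydrogens = 8.
Molecular formula: C12H8Cl2O2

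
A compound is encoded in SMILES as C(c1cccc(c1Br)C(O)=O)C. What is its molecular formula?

Heavy atoms from the SMILES: 1 Br, 9 C, 2 O.
Implicit hydrogens by atom environment:
  3 × C (aromatic): 1 H each → 3
  3 × C (aromatic): no H
  1 × Br: no H
  1 × C: 3 H
  1 × C: 2 H
  1 × C: no H
  1 × O: 1 H
  1 × O: no H
  Total hydrogens = 9.
Molecular formula: C9H9BrO2

C9H9BrO2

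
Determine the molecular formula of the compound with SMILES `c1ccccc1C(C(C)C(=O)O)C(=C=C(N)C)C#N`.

Heavy atoms from the SMILES: 15 C, 2 N, 2 O.
Implicit hydrogens by atom environment:
  5 × C (aromatic): 1 H each → 5
  5 × C: no H
  2 × C: 3 H each → 6
  2 × C: 1 H each → 2
  1 × C (aromatic): no H
  1 × N: 2 H
  1 × N: no H
  1 × O: 1 H
  1 × O: no H
  Total hydrogens = 16.
Molecular formula: C15H16N2O2

C15H16N2O2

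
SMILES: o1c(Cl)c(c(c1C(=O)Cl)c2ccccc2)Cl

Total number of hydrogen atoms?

Hydrogens are implicit in SMILES; fill each atom to its normal valence:
  5 × C (aromatic): 1 H each → 5
  5 × C (aromatic): no H
  3 × Cl: no H
  1 × C: no H
  1 × O (aromatic): no H
  1 × O: no H
  Total hydrogens = 5.

5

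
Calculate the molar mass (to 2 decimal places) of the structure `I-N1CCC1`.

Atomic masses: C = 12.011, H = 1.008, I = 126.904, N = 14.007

182.99

Molecular formula: C3H6IN.
M = 3×12.011 + 6×1.008 + 1×126.904 + 1×14.007 = 182.99 g/mol.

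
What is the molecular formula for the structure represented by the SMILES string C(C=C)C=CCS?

C6H10S

Heavy atoms from the SMILES: 6 C, 1 S.
Implicit hydrogens by atom environment:
  3 × C: 2 H each → 6
  3 × C: 1 H each → 3
  1 × S: 1 H
  Total hydrogens = 10.
Molecular formula: C6H10S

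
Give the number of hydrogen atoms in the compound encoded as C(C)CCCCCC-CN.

21

Hydrogens are implicit in SMILES; fill each atom to its normal valence:
  8 × C: 2 H each → 16
  1 × C: 3 H
  1 × N: 2 H
  Total hydrogens = 21.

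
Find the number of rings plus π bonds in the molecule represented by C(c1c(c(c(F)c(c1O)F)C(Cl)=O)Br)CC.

5

Molecular formula from the SMILES: C10H8BrClF2O2.
DoU = (2C + 2 + N − H − X)/2 = (2·10 + 2 + 0 − 8 − 4)/2 = 10/2 = 5.
(Structurally: 1 ring(s) + 4 π bond(s) = 5.)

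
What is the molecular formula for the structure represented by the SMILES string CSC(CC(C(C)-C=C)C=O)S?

C9H16OS2

Heavy atoms from the SMILES: 9 C, 1 O, 2 S.
Implicit hydrogens by atom environment:
  5 × C: 1 H each → 5
  2 × C: 3 H each → 6
  2 × C: 2 H each → 4
  1 × O: no H
  1 × S: 1 H
  1 × S: no H
  Total hydrogens = 16.
Molecular formula: C9H16OS2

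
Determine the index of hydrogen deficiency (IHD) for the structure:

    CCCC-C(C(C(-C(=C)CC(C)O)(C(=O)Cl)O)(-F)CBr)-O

2

Molecular formula from the SMILES: C14H23BrClFO4.
DoU = (2C + 2 + N − H − X)/2 = (2·14 + 2 + 0 − 23 − 3)/2 = 4/2 = 2.
(Structurally: 0 ring(s) + 2 π bond(s) = 2.)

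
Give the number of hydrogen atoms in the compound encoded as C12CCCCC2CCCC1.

Hydrogens are implicit in SMILES; fill each atom to its normal valence:
  8 × C: 2 H each → 16
  2 × C: 1 H each → 2
  Total hydrogens = 18.

18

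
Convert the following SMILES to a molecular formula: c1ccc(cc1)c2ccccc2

C12H10

Heavy atoms from the SMILES: 12 C.
Implicit hydrogens by atom environment:
  10 × C (aromatic): 1 H each → 10
  2 × C (aromatic): no H
  Total hydrogens = 10.
Molecular formula: C12H10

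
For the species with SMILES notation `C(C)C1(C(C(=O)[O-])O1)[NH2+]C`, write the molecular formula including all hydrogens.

Heavy atoms from the SMILES: 6 C, 1 N, 3 O.
Implicit hydrogens by atom environment:
  2 × C: 3 H each → 6
  2 × C: no H
  2 × O: no H
  1 × C: 2 H
  1 × C: 1 H
  1 × N (charge +1): 2 H
  1 × O (charge -1): no H
  Total hydrogens = 11.
Molecular formula: C6H11NO3

C6H11NO3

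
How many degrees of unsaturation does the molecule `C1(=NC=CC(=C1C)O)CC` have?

Molecular formula from the SMILES: C8H11NO.
DoU = (2C + 2 + N − H − X)/2 = (2·8 + 2 + 1 − 11 − 0)/2 = 8/2 = 4.
(Structurally: 1 ring(s) + 3 π bond(s) = 4.)

4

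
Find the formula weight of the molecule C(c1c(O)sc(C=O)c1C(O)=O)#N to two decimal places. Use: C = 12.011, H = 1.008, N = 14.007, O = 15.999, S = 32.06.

197.16

Molecular formula: C7H3NO4S.
M = 7×12.011 + 3×1.008 + 1×14.007 + 4×15.999 + 1×32.06 = 197.16 g/mol.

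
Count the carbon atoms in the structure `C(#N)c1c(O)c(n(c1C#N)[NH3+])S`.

6

The symbol for carbon appears 6 times in the SMILES. Lowercase c denotes aromatic carbon and counts toward C.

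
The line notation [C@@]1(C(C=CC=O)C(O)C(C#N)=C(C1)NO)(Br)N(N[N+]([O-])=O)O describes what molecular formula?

Heavy atoms from the SMILES: 1 Br, 10 C, 5 N, 6 O.
Implicit hydrogens by atom environment:
  5 × C: 1 H each → 5
  4 × C: no H
  3 × O: 1 H each → 3
  2 × N: 1 H each → 2
  2 × N: no H
  2 × O: no H
  1 × Br: no H
  1 × C: 2 H
  1 × N (charge +1): no H
  1 × O (charge -1): no H
  Total hydrogens = 12.
Molecular formula: C10H12BrN5O6

C10H12BrN5O6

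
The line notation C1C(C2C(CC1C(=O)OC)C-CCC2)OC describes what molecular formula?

Heavy atoms from the SMILES: 13 C, 3 O.
Implicit hydrogens by atom environment:
  6 × C: 2 H each → 12
  4 × C: 1 H each → 4
  3 × O: no H
  2 × C: 3 H each → 6
  1 × C: no H
  Total hydrogens = 22.
Molecular formula: C13H22O3

C13H22O3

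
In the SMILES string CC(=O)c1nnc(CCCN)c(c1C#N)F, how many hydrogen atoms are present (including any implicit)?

11

Hydrogens are implicit in SMILES; fill each atom to its normal valence:
  4 × C (aromatic): no H
  3 × C: 2 H each → 6
  2 × C: no H
  2 × N (aromatic): no H
  1 × C: 3 H
  1 × F: no H
  1 × N: 2 H
  1 × N: no H
  1 × O: no H
  Total hydrogens = 11.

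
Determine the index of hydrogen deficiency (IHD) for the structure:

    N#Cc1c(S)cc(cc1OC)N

6

Molecular formula from the SMILES: C8H8N2OS.
DoU = (2C + 2 + N − H − X)/2 = (2·8 + 2 + 2 − 8 − 0)/2 = 12/2 = 6.
(Structurally: 1 ring(s) + 5 π bond(s) = 6.)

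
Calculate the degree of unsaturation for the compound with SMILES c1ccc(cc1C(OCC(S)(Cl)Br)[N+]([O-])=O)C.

Molecular formula from the SMILES: C10H11BrClNO3S.
DoU = (2C + 2 + N − H − X)/2 = (2·10 + 2 + 1 − 11 − 2)/2 = 10/2 = 5.
(Structurally: 1 ring(s) + 4 π bond(s) = 5.)

5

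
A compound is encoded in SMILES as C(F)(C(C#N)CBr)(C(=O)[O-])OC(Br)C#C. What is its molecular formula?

Heavy atoms from the SMILES: 2 Br, 8 C, 1 F, 1 N, 3 O.
Implicit hydrogens by atom environment:
  4 × C: no H
  3 × C: 1 H each → 3
  2 × Br: no H
  2 × O: no H
  1 × C: 2 H
  1 × F: no H
  1 × N: no H
  1 × O (charge -1): no H
  Total hydrogens = 5.
Net charge -1.
Molecular formula: C8H5Br2FNO3-

C8H5Br2FNO3-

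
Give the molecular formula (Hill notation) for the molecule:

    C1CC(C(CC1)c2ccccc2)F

C12H15F

Heavy atoms from the SMILES: 12 C, 1 F.
Implicit hydrogens by atom environment:
  5 × C (aromatic): 1 H each → 5
  4 × C: 2 H each → 8
  2 × C: 1 H each → 2
  1 × C (aromatic): no H
  1 × F: no H
  Total hydrogens = 15.
Molecular formula: C12H15F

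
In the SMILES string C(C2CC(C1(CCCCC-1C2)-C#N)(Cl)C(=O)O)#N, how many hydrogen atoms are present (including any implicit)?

Hydrogens are implicit in SMILES; fill each atom to its normal valence:
  6 × C: 2 H each → 12
  5 × C: no H
  2 × C: 1 H each → 2
  2 × N: no H
  1 × Cl: no H
  1 × O: 1 H
  1 × O: no H
  Total hydrogens = 15.

15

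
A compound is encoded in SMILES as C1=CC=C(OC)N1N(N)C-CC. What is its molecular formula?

Heavy atoms from the SMILES: 8 C, 3 N, 1 O.
Implicit hydrogens by atom environment:
  3 × C (aromatic): 1 H each → 3
  2 × C: 3 H each → 6
  2 × C: 2 H each → 4
  1 × C (aromatic): no H
  1 × N: 2 H
  1 × N (aromatic): no H
  1 × N: no H
  1 × O: no H
  Total hydrogens = 15.
Molecular formula: C8H15N3O

C8H15N3O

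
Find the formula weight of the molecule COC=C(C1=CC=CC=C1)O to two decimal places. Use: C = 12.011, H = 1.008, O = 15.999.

150.18

Molecular formula: C9H10O2.
M = 9×12.011 + 10×1.008 + 2×15.999 = 150.18 g/mol.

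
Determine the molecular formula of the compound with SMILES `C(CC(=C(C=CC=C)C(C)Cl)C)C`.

C12H19Cl

Heavy atoms from the SMILES: 12 C, 1 Cl.
Implicit hydrogens by atom environment:
  4 × C: 1 H each → 4
  3 × C: 3 H each → 9
  3 × C: 2 H each → 6
  2 × C: no H
  1 × Cl: no H
  Total hydrogens = 19.
Molecular formula: C12H19Cl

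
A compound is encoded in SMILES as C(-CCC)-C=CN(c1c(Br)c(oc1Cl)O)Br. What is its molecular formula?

C10H12Br2ClNO2

Heavy atoms from the SMILES: 2 Br, 10 C, 1 Cl, 1 N, 2 O.
Implicit hydrogens by atom environment:
  4 × C (aromatic): no H
  3 × C: 2 H each → 6
  2 × Br: no H
  2 × C: 1 H each → 2
  1 × C: 3 H
  1 × Cl: no H
  1 × N: no H
  1 × O: 1 H
  1 × O (aromatic): no H
  Total hydrogens = 12.
Molecular formula: C10H12Br2ClNO2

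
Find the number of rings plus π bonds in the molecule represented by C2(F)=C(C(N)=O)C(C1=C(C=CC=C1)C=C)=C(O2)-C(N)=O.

10

Molecular formula from the SMILES: C14H11FN2O3.
DoU = (2C + 2 + N − H − X)/2 = (2·14 + 2 + 2 − 11 − 1)/2 = 20/2 = 10.
(Structurally: 2 ring(s) + 8 π bond(s) = 10.)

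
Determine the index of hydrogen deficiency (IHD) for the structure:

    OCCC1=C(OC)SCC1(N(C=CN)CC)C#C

5

Molecular formula from the SMILES: C13H20N2O2S.
DoU = (2C + 2 + N − H − X)/2 = (2·13 + 2 + 2 − 20 − 0)/2 = 10/2 = 5.
(Structurally: 1 ring(s) + 4 π bond(s) = 5.)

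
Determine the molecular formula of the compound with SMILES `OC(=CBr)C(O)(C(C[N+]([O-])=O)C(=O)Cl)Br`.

C6H6Br2ClNO5

Heavy atoms from the SMILES: 2 Br, 6 C, 1 Cl, 1 N, 5 O.
Implicit hydrogens by atom environment:
  3 × C: no H
  2 × Br: no H
  2 × C: 1 H each → 2
  2 × O: 1 H each → 2
  2 × O: no H
  1 × C: 2 H
  1 × Cl: no H
  1 × N (charge +1): no H
  1 × O (charge -1): no H
  Total hydrogens = 6.
Molecular formula: C6H6Br2ClNO5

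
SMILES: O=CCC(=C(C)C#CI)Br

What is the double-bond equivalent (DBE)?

Molecular formula from the SMILES: C7H6BrIO.
DoU = (2C + 2 + N − H − X)/2 = (2·7 + 2 + 0 − 6 − 2)/2 = 8/2 = 4.
(Structurally: 0 ring(s) + 4 π bond(s) = 4.)

4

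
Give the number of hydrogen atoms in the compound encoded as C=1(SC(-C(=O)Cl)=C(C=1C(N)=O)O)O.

4

Hydrogens are implicit in SMILES; fill each atom to its normal valence:
  4 × C (aromatic): no H
  2 × C: no H
  2 × O: 1 H each → 2
  2 × O: no H
  1 × Cl: no H
  1 × N: 2 H
  1 × S (aromatic): no H
  Total hydrogens = 4.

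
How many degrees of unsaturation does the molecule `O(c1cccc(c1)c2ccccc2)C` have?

Molecular formula from the SMILES: C13H12O.
DoU = (2C + 2 + N − H − X)/2 = (2·13 + 2 + 0 − 12 − 0)/2 = 16/2 = 8.
(Structurally: 2 ring(s) + 6 π bond(s) = 8.)

8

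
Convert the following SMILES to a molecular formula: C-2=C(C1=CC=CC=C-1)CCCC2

C12H14

Heavy atoms from the SMILES: 12 C.
Implicit hydrogens by atom environment:
  5 × C (aromatic): 1 H each → 5
  4 × C: 2 H each → 8
  1 × C: 1 H
  1 × C: no H
  1 × C (aromatic): no H
  Total hydrogens = 14.
Molecular formula: C12H14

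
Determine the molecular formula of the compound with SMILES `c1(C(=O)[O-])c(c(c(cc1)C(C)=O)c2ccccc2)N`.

Heavy atoms from the SMILES: 15 C, 1 N, 3 O.
Implicit hydrogens by atom environment:
  7 × C (aromatic): 1 H each → 7
  5 × C (aromatic): no H
  2 × C: no H
  2 × O: no H
  1 × C: 3 H
  1 × N: 2 H
  1 × O (charge -1): no H
  Total hydrogens = 12.
Net charge -1.
Molecular formula: C15H12NO3-

C15H12NO3-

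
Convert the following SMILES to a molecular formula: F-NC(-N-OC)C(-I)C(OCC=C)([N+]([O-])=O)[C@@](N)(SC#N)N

C9H16FIN6O4S

Heavy atoms from the SMILES: 9 C, 1 F, 1 I, 6 N, 4 O, 1 S.
Implicit hydrogens by atom environment:
  3 × C: 1 H each → 3
  3 × C: no H
  3 × O: no H
  2 × C: 2 H each → 4
  2 × N: 2 H each → 4
  2 × N: 1 H each → 2
  1 × C: 3 H
  1 × F: no H
  1 × I: no H
  1 × N (charge +1): no H
  1 × N: no H
  1 × O (charge -1): no H
  1 × S: no H
  Total hydrogens = 16.
Molecular formula: C9H16FIN6O4S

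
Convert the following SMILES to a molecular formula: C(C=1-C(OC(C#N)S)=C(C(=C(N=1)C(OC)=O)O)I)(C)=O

Heavy atoms from the SMILES: 11 C, 1 I, 2 N, 5 O, 1 S.
Implicit hydrogens by atom environment:
  5 × C (aromatic): no H
  4 × O: no H
  3 × C: no H
  2 × C: 3 H each → 6
  1 × C: 1 H
  1 × I: no H
  1 × N (aromatic): no H
  1 × N: no H
  1 × O: 1 H
  1 × S: 1 H
  Total hydrogens = 9.
Molecular formula: C11H9IN2O5S

C11H9IN2O5S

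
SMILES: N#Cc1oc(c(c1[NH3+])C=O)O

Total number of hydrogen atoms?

5

Hydrogens are implicit in SMILES; fill each atom to its normal valence:
  4 × C (aromatic): no H
  1 × C: 1 H
  1 × C: no H
  1 × N (charge +1): 3 H
  1 × N: no H
  1 × O: 1 H
  1 × O (aromatic): no H
  1 × O: no H
  Total hydrogens = 5.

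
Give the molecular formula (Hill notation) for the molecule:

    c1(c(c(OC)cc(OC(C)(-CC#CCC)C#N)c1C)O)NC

Heavy atoms from the SMILES: 17 C, 2 N, 3 O.
Implicit hydrogens by atom environment:
  5 × C: 3 H each → 15
  5 × C (aromatic): no H
  4 × C: no H
  2 × C: 2 H each → 4
  2 × O: no H
  1 × C (aromatic): 1 H
  1 × N: 1 H
  1 × N: no H
  1 × O: 1 H
  Total hydrogens = 22.
Molecular formula: C17H22N2O3

C17H22N2O3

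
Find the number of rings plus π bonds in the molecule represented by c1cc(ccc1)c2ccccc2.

Molecular formula from the SMILES: C12H10.
DoU = (2C + 2 + N − H − X)/2 = (2·12 + 2 + 0 − 10 − 0)/2 = 16/2 = 8.
(Structurally: 2 ring(s) + 6 π bond(s) = 8.)

8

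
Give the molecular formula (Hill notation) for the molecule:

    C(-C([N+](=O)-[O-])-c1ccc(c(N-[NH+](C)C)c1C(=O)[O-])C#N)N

Heavy atoms from the SMILES: 12 C, 5 N, 4 O.
Implicit hydrogens by atom environment:
  4 × C (aromatic): no H
  2 × C: 3 H each → 6
  2 × C (aromatic): 1 H each → 2
  2 × C: no H
  2 × O: no H
  2 × O (charge -1): no H
  1 × C: 2 H
  1 × C: 1 H
  1 × N: 2 H
  1 × N: 1 H
  1 × N (charge +1): 1 H
  1 × N (charge +1): no H
  1 × N: no H
  Total hydrogens = 15.
Molecular formula: C12H15N5O4

C12H15N5O4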